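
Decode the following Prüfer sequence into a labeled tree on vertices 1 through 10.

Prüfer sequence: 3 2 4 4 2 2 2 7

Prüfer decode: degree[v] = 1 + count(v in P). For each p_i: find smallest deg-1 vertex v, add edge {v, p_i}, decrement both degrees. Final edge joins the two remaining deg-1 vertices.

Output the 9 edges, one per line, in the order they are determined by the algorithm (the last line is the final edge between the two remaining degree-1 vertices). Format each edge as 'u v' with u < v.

Initial degrees: {1:1, 2:5, 3:2, 4:3, 5:1, 6:1, 7:2, 8:1, 9:1, 10:1}
Step 1: smallest deg-1 vertex = 1, p_1 = 3. Add edge {1,3}. Now deg[1]=0, deg[3]=1.
Step 2: smallest deg-1 vertex = 3, p_2 = 2. Add edge {2,3}. Now deg[3]=0, deg[2]=4.
Step 3: smallest deg-1 vertex = 5, p_3 = 4. Add edge {4,5}. Now deg[5]=0, deg[4]=2.
Step 4: smallest deg-1 vertex = 6, p_4 = 4. Add edge {4,6}. Now deg[6]=0, deg[4]=1.
Step 5: smallest deg-1 vertex = 4, p_5 = 2. Add edge {2,4}. Now deg[4]=0, deg[2]=3.
Step 6: smallest deg-1 vertex = 8, p_6 = 2. Add edge {2,8}. Now deg[8]=0, deg[2]=2.
Step 7: smallest deg-1 vertex = 9, p_7 = 2. Add edge {2,9}. Now deg[9]=0, deg[2]=1.
Step 8: smallest deg-1 vertex = 2, p_8 = 7. Add edge {2,7}. Now deg[2]=0, deg[7]=1.
Final: two remaining deg-1 vertices are 7, 10. Add edge {7,10}.

Answer: 1 3
2 3
4 5
4 6
2 4
2 8
2 9
2 7
7 10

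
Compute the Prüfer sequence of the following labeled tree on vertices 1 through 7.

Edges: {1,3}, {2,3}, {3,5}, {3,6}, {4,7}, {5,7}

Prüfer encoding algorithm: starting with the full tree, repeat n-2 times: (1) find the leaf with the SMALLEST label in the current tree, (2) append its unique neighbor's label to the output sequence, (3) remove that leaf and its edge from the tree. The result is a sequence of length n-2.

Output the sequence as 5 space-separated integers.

Answer: 3 3 7 3 5

Derivation:
Step 1: leaves = {1,2,4,6}. Remove smallest leaf 1, emit neighbor 3.
Step 2: leaves = {2,4,6}. Remove smallest leaf 2, emit neighbor 3.
Step 3: leaves = {4,6}. Remove smallest leaf 4, emit neighbor 7.
Step 4: leaves = {6,7}. Remove smallest leaf 6, emit neighbor 3.
Step 5: leaves = {3,7}. Remove smallest leaf 3, emit neighbor 5.
Done: 2 vertices remain (5, 7). Sequence = [3 3 7 3 5]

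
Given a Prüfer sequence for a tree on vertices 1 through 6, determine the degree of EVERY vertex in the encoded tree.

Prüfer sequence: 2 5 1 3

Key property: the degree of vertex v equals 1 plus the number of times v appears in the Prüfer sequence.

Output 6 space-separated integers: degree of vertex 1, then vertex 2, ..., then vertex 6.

Answer: 2 2 2 1 2 1

Derivation:
p_1 = 2: count[2] becomes 1
p_2 = 5: count[5] becomes 1
p_3 = 1: count[1] becomes 1
p_4 = 3: count[3] becomes 1
Degrees (1 + count): deg[1]=1+1=2, deg[2]=1+1=2, deg[3]=1+1=2, deg[4]=1+0=1, deg[5]=1+1=2, deg[6]=1+0=1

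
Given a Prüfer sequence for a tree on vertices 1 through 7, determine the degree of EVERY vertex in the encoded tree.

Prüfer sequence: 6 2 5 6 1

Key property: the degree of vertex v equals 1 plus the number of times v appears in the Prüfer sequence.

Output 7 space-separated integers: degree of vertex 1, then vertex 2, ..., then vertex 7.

Answer: 2 2 1 1 2 3 1

Derivation:
p_1 = 6: count[6] becomes 1
p_2 = 2: count[2] becomes 1
p_3 = 5: count[5] becomes 1
p_4 = 6: count[6] becomes 2
p_5 = 1: count[1] becomes 1
Degrees (1 + count): deg[1]=1+1=2, deg[2]=1+1=2, deg[3]=1+0=1, deg[4]=1+0=1, deg[5]=1+1=2, deg[6]=1+2=3, deg[7]=1+0=1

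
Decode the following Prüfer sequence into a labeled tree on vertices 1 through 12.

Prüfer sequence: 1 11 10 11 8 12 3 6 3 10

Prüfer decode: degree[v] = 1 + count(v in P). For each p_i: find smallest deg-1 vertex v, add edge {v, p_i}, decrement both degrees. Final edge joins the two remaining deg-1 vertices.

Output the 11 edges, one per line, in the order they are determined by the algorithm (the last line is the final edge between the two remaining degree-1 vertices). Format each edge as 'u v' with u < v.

Answer: 1 2
1 11
4 10
5 11
7 8
8 12
3 9
6 11
3 6
3 10
10 12

Derivation:
Initial degrees: {1:2, 2:1, 3:3, 4:1, 5:1, 6:2, 7:1, 8:2, 9:1, 10:3, 11:3, 12:2}
Step 1: smallest deg-1 vertex = 2, p_1 = 1. Add edge {1,2}. Now deg[2]=0, deg[1]=1.
Step 2: smallest deg-1 vertex = 1, p_2 = 11. Add edge {1,11}. Now deg[1]=0, deg[11]=2.
Step 3: smallest deg-1 vertex = 4, p_3 = 10. Add edge {4,10}. Now deg[4]=0, deg[10]=2.
Step 4: smallest deg-1 vertex = 5, p_4 = 11. Add edge {5,11}. Now deg[5]=0, deg[11]=1.
Step 5: smallest deg-1 vertex = 7, p_5 = 8. Add edge {7,8}. Now deg[7]=0, deg[8]=1.
Step 6: smallest deg-1 vertex = 8, p_6 = 12. Add edge {8,12}. Now deg[8]=0, deg[12]=1.
Step 7: smallest deg-1 vertex = 9, p_7 = 3. Add edge {3,9}. Now deg[9]=0, deg[3]=2.
Step 8: smallest deg-1 vertex = 11, p_8 = 6. Add edge {6,11}. Now deg[11]=0, deg[6]=1.
Step 9: smallest deg-1 vertex = 6, p_9 = 3. Add edge {3,6}. Now deg[6]=0, deg[3]=1.
Step 10: smallest deg-1 vertex = 3, p_10 = 10. Add edge {3,10}. Now deg[3]=0, deg[10]=1.
Final: two remaining deg-1 vertices are 10, 12. Add edge {10,12}.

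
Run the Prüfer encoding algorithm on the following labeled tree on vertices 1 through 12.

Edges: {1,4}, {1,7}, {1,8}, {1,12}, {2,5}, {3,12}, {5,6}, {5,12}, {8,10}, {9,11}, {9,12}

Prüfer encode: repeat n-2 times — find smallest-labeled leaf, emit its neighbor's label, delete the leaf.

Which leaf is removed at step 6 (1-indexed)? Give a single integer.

Answer: 7

Derivation:
Step 1: current leaves = {2,3,4,6,7,10,11}. Remove leaf 2 (neighbor: 5).
Step 2: current leaves = {3,4,6,7,10,11}. Remove leaf 3 (neighbor: 12).
Step 3: current leaves = {4,6,7,10,11}. Remove leaf 4 (neighbor: 1).
Step 4: current leaves = {6,7,10,11}. Remove leaf 6 (neighbor: 5).
Step 5: current leaves = {5,7,10,11}. Remove leaf 5 (neighbor: 12).
Step 6: current leaves = {7,10,11}. Remove leaf 7 (neighbor: 1).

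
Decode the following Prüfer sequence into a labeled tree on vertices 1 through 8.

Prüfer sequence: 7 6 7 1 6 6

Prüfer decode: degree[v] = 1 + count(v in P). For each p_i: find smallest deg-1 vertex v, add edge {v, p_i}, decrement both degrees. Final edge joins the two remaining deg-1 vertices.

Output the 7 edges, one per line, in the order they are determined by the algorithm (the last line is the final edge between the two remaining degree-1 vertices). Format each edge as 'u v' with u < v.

Answer: 2 7
3 6
4 7
1 5
1 6
6 7
6 8

Derivation:
Initial degrees: {1:2, 2:1, 3:1, 4:1, 5:1, 6:4, 7:3, 8:1}
Step 1: smallest deg-1 vertex = 2, p_1 = 7. Add edge {2,7}. Now deg[2]=0, deg[7]=2.
Step 2: smallest deg-1 vertex = 3, p_2 = 6. Add edge {3,6}. Now deg[3]=0, deg[6]=3.
Step 3: smallest deg-1 vertex = 4, p_3 = 7. Add edge {4,7}. Now deg[4]=0, deg[7]=1.
Step 4: smallest deg-1 vertex = 5, p_4 = 1. Add edge {1,5}. Now deg[5]=0, deg[1]=1.
Step 5: smallest deg-1 vertex = 1, p_5 = 6. Add edge {1,6}. Now deg[1]=0, deg[6]=2.
Step 6: smallest deg-1 vertex = 7, p_6 = 6. Add edge {6,7}. Now deg[7]=0, deg[6]=1.
Final: two remaining deg-1 vertices are 6, 8. Add edge {6,8}.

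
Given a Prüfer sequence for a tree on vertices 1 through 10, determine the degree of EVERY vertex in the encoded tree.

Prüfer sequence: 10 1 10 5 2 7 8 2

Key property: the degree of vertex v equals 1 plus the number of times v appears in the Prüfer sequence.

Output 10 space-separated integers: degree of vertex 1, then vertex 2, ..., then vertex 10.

p_1 = 10: count[10] becomes 1
p_2 = 1: count[1] becomes 1
p_3 = 10: count[10] becomes 2
p_4 = 5: count[5] becomes 1
p_5 = 2: count[2] becomes 1
p_6 = 7: count[7] becomes 1
p_7 = 8: count[8] becomes 1
p_8 = 2: count[2] becomes 2
Degrees (1 + count): deg[1]=1+1=2, deg[2]=1+2=3, deg[3]=1+0=1, deg[4]=1+0=1, deg[5]=1+1=2, deg[6]=1+0=1, deg[7]=1+1=2, deg[8]=1+1=2, deg[9]=1+0=1, deg[10]=1+2=3

Answer: 2 3 1 1 2 1 2 2 1 3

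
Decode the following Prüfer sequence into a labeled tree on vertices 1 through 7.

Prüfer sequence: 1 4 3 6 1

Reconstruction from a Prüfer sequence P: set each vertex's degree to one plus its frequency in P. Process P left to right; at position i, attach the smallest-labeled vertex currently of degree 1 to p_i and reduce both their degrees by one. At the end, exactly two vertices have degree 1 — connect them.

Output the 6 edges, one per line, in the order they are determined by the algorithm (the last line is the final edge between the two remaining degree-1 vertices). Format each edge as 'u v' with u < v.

Answer: 1 2
4 5
3 4
3 6
1 6
1 7

Derivation:
Initial degrees: {1:3, 2:1, 3:2, 4:2, 5:1, 6:2, 7:1}
Step 1: smallest deg-1 vertex = 2, p_1 = 1. Add edge {1,2}. Now deg[2]=0, deg[1]=2.
Step 2: smallest deg-1 vertex = 5, p_2 = 4. Add edge {4,5}. Now deg[5]=0, deg[4]=1.
Step 3: smallest deg-1 vertex = 4, p_3 = 3. Add edge {3,4}. Now deg[4]=0, deg[3]=1.
Step 4: smallest deg-1 vertex = 3, p_4 = 6. Add edge {3,6}. Now deg[3]=0, deg[6]=1.
Step 5: smallest deg-1 vertex = 6, p_5 = 1. Add edge {1,6}. Now deg[6]=0, deg[1]=1.
Final: two remaining deg-1 vertices are 1, 7. Add edge {1,7}.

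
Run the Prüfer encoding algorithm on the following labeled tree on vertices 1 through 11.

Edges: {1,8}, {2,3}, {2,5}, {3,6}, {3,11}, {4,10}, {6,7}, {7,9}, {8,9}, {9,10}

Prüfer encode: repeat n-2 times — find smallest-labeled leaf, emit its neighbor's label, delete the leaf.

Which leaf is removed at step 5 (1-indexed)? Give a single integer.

Answer: 8

Derivation:
Step 1: current leaves = {1,4,5,11}. Remove leaf 1 (neighbor: 8).
Step 2: current leaves = {4,5,8,11}. Remove leaf 4 (neighbor: 10).
Step 3: current leaves = {5,8,10,11}. Remove leaf 5 (neighbor: 2).
Step 4: current leaves = {2,8,10,11}. Remove leaf 2 (neighbor: 3).
Step 5: current leaves = {8,10,11}. Remove leaf 8 (neighbor: 9).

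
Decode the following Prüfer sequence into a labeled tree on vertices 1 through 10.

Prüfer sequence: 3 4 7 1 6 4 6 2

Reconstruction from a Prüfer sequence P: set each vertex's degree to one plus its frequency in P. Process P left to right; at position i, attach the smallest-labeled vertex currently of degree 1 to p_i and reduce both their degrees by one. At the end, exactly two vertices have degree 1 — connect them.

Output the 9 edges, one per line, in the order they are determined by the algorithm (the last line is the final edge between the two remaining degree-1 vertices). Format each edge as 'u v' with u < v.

Initial degrees: {1:2, 2:2, 3:2, 4:3, 5:1, 6:3, 7:2, 8:1, 9:1, 10:1}
Step 1: smallest deg-1 vertex = 5, p_1 = 3. Add edge {3,5}. Now deg[5]=0, deg[3]=1.
Step 2: smallest deg-1 vertex = 3, p_2 = 4. Add edge {3,4}. Now deg[3]=0, deg[4]=2.
Step 3: smallest deg-1 vertex = 8, p_3 = 7. Add edge {7,8}. Now deg[8]=0, deg[7]=1.
Step 4: smallest deg-1 vertex = 7, p_4 = 1. Add edge {1,7}. Now deg[7]=0, deg[1]=1.
Step 5: smallest deg-1 vertex = 1, p_5 = 6. Add edge {1,6}. Now deg[1]=0, deg[6]=2.
Step 6: smallest deg-1 vertex = 9, p_6 = 4. Add edge {4,9}. Now deg[9]=0, deg[4]=1.
Step 7: smallest deg-1 vertex = 4, p_7 = 6. Add edge {4,6}. Now deg[4]=0, deg[6]=1.
Step 8: smallest deg-1 vertex = 6, p_8 = 2. Add edge {2,6}. Now deg[6]=0, deg[2]=1.
Final: two remaining deg-1 vertices are 2, 10. Add edge {2,10}.

Answer: 3 5
3 4
7 8
1 7
1 6
4 9
4 6
2 6
2 10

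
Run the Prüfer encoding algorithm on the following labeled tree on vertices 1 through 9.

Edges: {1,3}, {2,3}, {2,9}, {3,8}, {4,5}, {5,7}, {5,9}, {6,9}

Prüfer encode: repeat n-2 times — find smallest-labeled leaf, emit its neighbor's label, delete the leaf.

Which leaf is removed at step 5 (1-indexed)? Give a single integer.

Step 1: current leaves = {1,4,6,7,8}. Remove leaf 1 (neighbor: 3).
Step 2: current leaves = {4,6,7,8}. Remove leaf 4 (neighbor: 5).
Step 3: current leaves = {6,7,8}. Remove leaf 6 (neighbor: 9).
Step 4: current leaves = {7,8}. Remove leaf 7 (neighbor: 5).
Step 5: current leaves = {5,8}. Remove leaf 5 (neighbor: 9).

Answer: 5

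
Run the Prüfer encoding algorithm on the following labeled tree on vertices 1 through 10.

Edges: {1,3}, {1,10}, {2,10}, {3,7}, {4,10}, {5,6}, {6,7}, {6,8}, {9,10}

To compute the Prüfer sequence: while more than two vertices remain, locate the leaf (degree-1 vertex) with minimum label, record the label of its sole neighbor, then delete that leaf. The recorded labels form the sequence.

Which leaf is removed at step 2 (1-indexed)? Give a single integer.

Step 1: current leaves = {2,4,5,8,9}. Remove leaf 2 (neighbor: 10).
Step 2: current leaves = {4,5,8,9}. Remove leaf 4 (neighbor: 10).

Answer: 4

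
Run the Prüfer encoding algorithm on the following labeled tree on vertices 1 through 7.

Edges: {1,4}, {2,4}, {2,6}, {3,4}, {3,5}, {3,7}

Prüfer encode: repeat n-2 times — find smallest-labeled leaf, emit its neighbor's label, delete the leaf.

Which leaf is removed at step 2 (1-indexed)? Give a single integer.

Answer: 5

Derivation:
Step 1: current leaves = {1,5,6,7}. Remove leaf 1 (neighbor: 4).
Step 2: current leaves = {5,6,7}. Remove leaf 5 (neighbor: 3).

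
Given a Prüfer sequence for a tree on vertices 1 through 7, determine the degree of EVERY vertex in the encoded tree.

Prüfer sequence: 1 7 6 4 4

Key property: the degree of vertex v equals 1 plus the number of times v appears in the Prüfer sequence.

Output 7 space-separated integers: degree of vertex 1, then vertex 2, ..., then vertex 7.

Answer: 2 1 1 3 1 2 2

Derivation:
p_1 = 1: count[1] becomes 1
p_2 = 7: count[7] becomes 1
p_3 = 6: count[6] becomes 1
p_4 = 4: count[4] becomes 1
p_5 = 4: count[4] becomes 2
Degrees (1 + count): deg[1]=1+1=2, deg[2]=1+0=1, deg[3]=1+0=1, deg[4]=1+2=3, deg[5]=1+0=1, deg[6]=1+1=2, deg[7]=1+1=2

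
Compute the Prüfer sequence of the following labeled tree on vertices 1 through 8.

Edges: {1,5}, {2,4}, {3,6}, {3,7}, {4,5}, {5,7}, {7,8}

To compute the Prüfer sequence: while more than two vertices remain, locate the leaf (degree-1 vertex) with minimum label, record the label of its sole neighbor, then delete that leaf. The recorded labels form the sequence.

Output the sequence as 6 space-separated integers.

Step 1: leaves = {1,2,6,8}. Remove smallest leaf 1, emit neighbor 5.
Step 2: leaves = {2,6,8}. Remove smallest leaf 2, emit neighbor 4.
Step 3: leaves = {4,6,8}. Remove smallest leaf 4, emit neighbor 5.
Step 4: leaves = {5,6,8}. Remove smallest leaf 5, emit neighbor 7.
Step 5: leaves = {6,8}. Remove smallest leaf 6, emit neighbor 3.
Step 6: leaves = {3,8}. Remove smallest leaf 3, emit neighbor 7.
Done: 2 vertices remain (7, 8). Sequence = [5 4 5 7 3 7]

Answer: 5 4 5 7 3 7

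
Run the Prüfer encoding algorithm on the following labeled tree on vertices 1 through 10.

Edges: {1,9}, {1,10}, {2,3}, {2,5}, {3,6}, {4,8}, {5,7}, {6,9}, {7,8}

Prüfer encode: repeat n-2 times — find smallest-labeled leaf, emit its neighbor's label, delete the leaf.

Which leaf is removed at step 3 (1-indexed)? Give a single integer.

Step 1: current leaves = {4,10}. Remove leaf 4 (neighbor: 8).
Step 2: current leaves = {8,10}. Remove leaf 8 (neighbor: 7).
Step 3: current leaves = {7,10}. Remove leaf 7 (neighbor: 5).

Answer: 7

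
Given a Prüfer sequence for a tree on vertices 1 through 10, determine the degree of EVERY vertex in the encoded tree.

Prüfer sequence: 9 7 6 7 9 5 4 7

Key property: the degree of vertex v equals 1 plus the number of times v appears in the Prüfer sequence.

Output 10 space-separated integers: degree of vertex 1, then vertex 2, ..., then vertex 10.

Answer: 1 1 1 2 2 2 4 1 3 1

Derivation:
p_1 = 9: count[9] becomes 1
p_2 = 7: count[7] becomes 1
p_3 = 6: count[6] becomes 1
p_4 = 7: count[7] becomes 2
p_5 = 9: count[9] becomes 2
p_6 = 5: count[5] becomes 1
p_7 = 4: count[4] becomes 1
p_8 = 7: count[7] becomes 3
Degrees (1 + count): deg[1]=1+0=1, deg[2]=1+0=1, deg[3]=1+0=1, deg[4]=1+1=2, deg[5]=1+1=2, deg[6]=1+1=2, deg[7]=1+3=4, deg[8]=1+0=1, deg[9]=1+2=3, deg[10]=1+0=1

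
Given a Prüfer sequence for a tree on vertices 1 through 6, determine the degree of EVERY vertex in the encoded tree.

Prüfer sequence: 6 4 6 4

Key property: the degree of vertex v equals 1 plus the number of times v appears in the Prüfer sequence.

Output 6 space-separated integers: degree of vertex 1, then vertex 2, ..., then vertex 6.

p_1 = 6: count[6] becomes 1
p_2 = 4: count[4] becomes 1
p_3 = 6: count[6] becomes 2
p_4 = 4: count[4] becomes 2
Degrees (1 + count): deg[1]=1+0=1, deg[2]=1+0=1, deg[3]=1+0=1, deg[4]=1+2=3, deg[5]=1+0=1, deg[6]=1+2=3

Answer: 1 1 1 3 1 3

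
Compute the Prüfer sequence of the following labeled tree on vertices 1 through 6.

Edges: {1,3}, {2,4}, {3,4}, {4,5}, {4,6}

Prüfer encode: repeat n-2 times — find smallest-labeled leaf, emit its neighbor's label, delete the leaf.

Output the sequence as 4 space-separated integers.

Step 1: leaves = {1,2,5,6}. Remove smallest leaf 1, emit neighbor 3.
Step 2: leaves = {2,3,5,6}. Remove smallest leaf 2, emit neighbor 4.
Step 3: leaves = {3,5,6}. Remove smallest leaf 3, emit neighbor 4.
Step 4: leaves = {5,6}. Remove smallest leaf 5, emit neighbor 4.
Done: 2 vertices remain (4, 6). Sequence = [3 4 4 4]

Answer: 3 4 4 4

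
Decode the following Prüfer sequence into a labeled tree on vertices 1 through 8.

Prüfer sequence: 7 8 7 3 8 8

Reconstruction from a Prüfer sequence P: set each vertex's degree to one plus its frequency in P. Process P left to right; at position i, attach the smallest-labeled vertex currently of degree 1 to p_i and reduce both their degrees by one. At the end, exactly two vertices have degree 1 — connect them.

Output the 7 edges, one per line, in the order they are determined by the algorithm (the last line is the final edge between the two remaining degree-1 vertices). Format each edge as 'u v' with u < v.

Initial degrees: {1:1, 2:1, 3:2, 4:1, 5:1, 6:1, 7:3, 8:4}
Step 1: smallest deg-1 vertex = 1, p_1 = 7. Add edge {1,7}. Now deg[1]=0, deg[7]=2.
Step 2: smallest deg-1 vertex = 2, p_2 = 8. Add edge {2,8}. Now deg[2]=0, deg[8]=3.
Step 3: smallest deg-1 vertex = 4, p_3 = 7. Add edge {4,7}. Now deg[4]=0, deg[7]=1.
Step 4: smallest deg-1 vertex = 5, p_4 = 3. Add edge {3,5}. Now deg[5]=0, deg[3]=1.
Step 5: smallest deg-1 vertex = 3, p_5 = 8. Add edge {3,8}. Now deg[3]=0, deg[8]=2.
Step 6: smallest deg-1 vertex = 6, p_6 = 8. Add edge {6,8}. Now deg[6]=0, deg[8]=1.
Final: two remaining deg-1 vertices are 7, 8. Add edge {7,8}.

Answer: 1 7
2 8
4 7
3 5
3 8
6 8
7 8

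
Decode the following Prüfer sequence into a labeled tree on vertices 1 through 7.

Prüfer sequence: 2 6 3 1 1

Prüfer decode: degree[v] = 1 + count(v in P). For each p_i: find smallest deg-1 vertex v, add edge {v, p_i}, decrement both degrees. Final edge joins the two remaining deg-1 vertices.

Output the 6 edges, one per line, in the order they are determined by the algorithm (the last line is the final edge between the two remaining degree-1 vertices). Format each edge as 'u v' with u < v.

Initial degrees: {1:3, 2:2, 3:2, 4:1, 5:1, 6:2, 7:1}
Step 1: smallest deg-1 vertex = 4, p_1 = 2. Add edge {2,4}. Now deg[4]=0, deg[2]=1.
Step 2: smallest deg-1 vertex = 2, p_2 = 6. Add edge {2,6}. Now deg[2]=0, deg[6]=1.
Step 3: smallest deg-1 vertex = 5, p_3 = 3. Add edge {3,5}. Now deg[5]=0, deg[3]=1.
Step 4: smallest deg-1 vertex = 3, p_4 = 1. Add edge {1,3}. Now deg[3]=0, deg[1]=2.
Step 5: smallest deg-1 vertex = 6, p_5 = 1. Add edge {1,6}. Now deg[6]=0, deg[1]=1.
Final: two remaining deg-1 vertices are 1, 7. Add edge {1,7}.

Answer: 2 4
2 6
3 5
1 3
1 6
1 7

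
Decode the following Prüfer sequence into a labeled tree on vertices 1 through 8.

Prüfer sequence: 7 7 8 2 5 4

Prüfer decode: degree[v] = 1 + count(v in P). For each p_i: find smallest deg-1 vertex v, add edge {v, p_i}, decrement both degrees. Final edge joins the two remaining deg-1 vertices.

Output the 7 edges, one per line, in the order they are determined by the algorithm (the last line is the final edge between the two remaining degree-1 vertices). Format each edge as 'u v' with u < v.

Initial degrees: {1:1, 2:2, 3:1, 4:2, 5:2, 6:1, 7:3, 8:2}
Step 1: smallest deg-1 vertex = 1, p_1 = 7. Add edge {1,7}. Now deg[1]=0, deg[7]=2.
Step 2: smallest deg-1 vertex = 3, p_2 = 7. Add edge {3,7}. Now deg[3]=0, deg[7]=1.
Step 3: smallest deg-1 vertex = 6, p_3 = 8. Add edge {6,8}. Now deg[6]=0, deg[8]=1.
Step 4: smallest deg-1 vertex = 7, p_4 = 2. Add edge {2,7}. Now deg[7]=0, deg[2]=1.
Step 5: smallest deg-1 vertex = 2, p_5 = 5. Add edge {2,5}. Now deg[2]=0, deg[5]=1.
Step 6: smallest deg-1 vertex = 5, p_6 = 4. Add edge {4,5}. Now deg[5]=0, deg[4]=1.
Final: two remaining deg-1 vertices are 4, 8. Add edge {4,8}.

Answer: 1 7
3 7
6 8
2 7
2 5
4 5
4 8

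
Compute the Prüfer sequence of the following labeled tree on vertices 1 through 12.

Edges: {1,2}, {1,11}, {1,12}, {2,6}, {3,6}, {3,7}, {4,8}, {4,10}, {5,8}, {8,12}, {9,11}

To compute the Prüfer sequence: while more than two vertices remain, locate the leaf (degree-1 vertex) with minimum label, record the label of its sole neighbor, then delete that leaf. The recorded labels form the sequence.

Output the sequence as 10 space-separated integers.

Answer: 8 3 6 2 1 11 4 8 12 1

Derivation:
Step 1: leaves = {5,7,9,10}. Remove smallest leaf 5, emit neighbor 8.
Step 2: leaves = {7,9,10}. Remove smallest leaf 7, emit neighbor 3.
Step 3: leaves = {3,9,10}. Remove smallest leaf 3, emit neighbor 6.
Step 4: leaves = {6,9,10}. Remove smallest leaf 6, emit neighbor 2.
Step 5: leaves = {2,9,10}. Remove smallest leaf 2, emit neighbor 1.
Step 6: leaves = {9,10}. Remove smallest leaf 9, emit neighbor 11.
Step 7: leaves = {10,11}. Remove smallest leaf 10, emit neighbor 4.
Step 8: leaves = {4,11}. Remove smallest leaf 4, emit neighbor 8.
Step 9: leaves = {8,11}. Remove smallest leaf 8, emit neighbor 12.
Step 10: leaves = {11,12}. Remove smallest leaf 11, emit neighbor 1.
Done: 2 vertices remain (1, 12). Sequence = [8 3 6 2 1 11 4 8 12 1]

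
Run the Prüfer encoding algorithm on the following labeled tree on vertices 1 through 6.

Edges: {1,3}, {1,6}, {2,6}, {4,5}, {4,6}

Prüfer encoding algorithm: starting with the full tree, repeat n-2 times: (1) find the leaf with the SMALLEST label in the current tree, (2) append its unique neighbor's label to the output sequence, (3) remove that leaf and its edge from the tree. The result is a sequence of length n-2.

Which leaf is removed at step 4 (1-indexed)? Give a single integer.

Answer: 5

Derivation:
Step 1: current leaves = {2,3,5}. Remove leaf 2 (neighbor: 6).
Step 2: current leaves = {3,5}. Remove leaf 3 (neighbor: 1).
Step 3: current leaves = {1,5}. Remove leaf 1 (neighbor: 6).
Step 4: current leaves = {5,6}. Remove leaf 5 (neighbor: 4).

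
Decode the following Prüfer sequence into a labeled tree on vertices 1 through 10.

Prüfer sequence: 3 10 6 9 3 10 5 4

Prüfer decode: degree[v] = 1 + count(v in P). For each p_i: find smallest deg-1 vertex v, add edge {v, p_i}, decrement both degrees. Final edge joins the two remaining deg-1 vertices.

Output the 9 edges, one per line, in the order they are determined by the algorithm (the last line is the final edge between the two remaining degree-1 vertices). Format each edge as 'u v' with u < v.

Answer: 1 3
2 10
6 7
6 9
3 8
3 10
5 9
4 5
4 10

Derivation:
Initial degrees: {1:1, 2:1, 3:3, 4:2, 5:2, 6:2, 7:1, 8:1, 9:2, 10:3}
Step 1: smallest deg-1 vertex = 1, p_1 = 3. Add edge {1,3}. Now deg[1]=0, deg[3]=2.
Step 2: smallest deg-1 vertex = 2, p_2 = 10. Add edge {2,10}. Now deg[2]=0, deg[10]=2.
Step 3: smallest deg-1 vertex = 7, p_3 = 6. Add edge {6,7}. Now deg[7]=0, deg[6]=1.
Step 4: smallest deg-1 vertex = 6, p_4 = 9. Add edge {6,9}. Now deg[6]=0, deg[9]=1.
Step 5: smallest deg-1 vertex = 8, p_5 = 3. Add edge {3,8}. Now deg[8]=0, deg[3]=1.
Step 6: smallest deg-1 vertex = 3, p_6 = 10. Add edge {3,10}. Now deg[3]=0, deg[10]=1.
Step 7: smallest deg-1 vertex = 9, p_7 = 5. Add edge {5,9}. Now deg[9]=0, deg[5]=1.
Step 8: smallest deg-1 vertex = 5, p_8 = 4. Add edge {4,5}. Now deg[5]=0, deg[4]=1.
Final: two remaining deg-1 vertices are 4, 10. Add edge {4,10}.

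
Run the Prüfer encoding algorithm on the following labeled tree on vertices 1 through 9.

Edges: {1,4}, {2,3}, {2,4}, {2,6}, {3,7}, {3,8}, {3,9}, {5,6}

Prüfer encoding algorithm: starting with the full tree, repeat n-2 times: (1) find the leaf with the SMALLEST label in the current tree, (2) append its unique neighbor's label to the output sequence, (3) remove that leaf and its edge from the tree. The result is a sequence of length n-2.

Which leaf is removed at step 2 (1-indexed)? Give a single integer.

Step 1: current leaves = {1,5,7,8,9}. Remove leaf 1 (neighbor: 4).
Step 2: current leaves = {4,5,7,8,9}. Remove leaf 4 (neighbor: 2).

Answer: 4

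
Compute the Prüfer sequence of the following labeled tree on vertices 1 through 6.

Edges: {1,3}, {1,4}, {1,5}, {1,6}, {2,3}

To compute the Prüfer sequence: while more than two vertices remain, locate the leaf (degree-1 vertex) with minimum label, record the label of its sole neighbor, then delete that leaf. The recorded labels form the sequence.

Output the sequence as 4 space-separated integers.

Step 1: leaves = {2,4,5,6}. Remove smallest leaf 2, emit neighbor 3.
Step 2: leaves = {3,4,5,6}. Remove smallest leaf 3, emit neighbor 1.
Step 3: leaves = {4,5,6}. Remove smallest leaf 4, emit neighbor 1.
Step 4: leaves = {5,6}. Remove smallest leaf 5, emit neighbor 1.
Done: 2 vertices remain (1, 6). Sequence = [3 1 1 1]

Answer: 3 1 1 1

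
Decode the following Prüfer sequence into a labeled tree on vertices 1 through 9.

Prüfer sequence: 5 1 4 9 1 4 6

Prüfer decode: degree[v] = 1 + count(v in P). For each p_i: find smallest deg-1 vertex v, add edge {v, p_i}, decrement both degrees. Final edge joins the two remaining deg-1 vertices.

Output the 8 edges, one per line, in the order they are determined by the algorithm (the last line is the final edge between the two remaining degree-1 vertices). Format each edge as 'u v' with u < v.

Initial degrees: {1:3, 2:1, 3:1, 4:3, 5:2, 6:2, 7:1, 8:1, 9:2}
Step 1: smallest deg-1 vertex = 2, p_1 = 5. Add edge {2,5}. Now deg[2]=0, deg[5]=1.
Step 2: smallest deg-1 vertex = 3, p_2 = 1. Add edge {1,3}. Now deg[3]=0, deg[1]=2.
Step 3: smallest deg-1 vertex = 5, p_3 = 4. Add edge {4,5}. Now deg[5]=0, deg[4]=2.
Step 4: smallest deg-1 vertex = 7, p_4 = 9. Add edge {7,9}. Now deg[7]=0, deg[9]=1.
Step 5: smallest deg-1 vertex = 8, p_5 = 1. Add edge {1,8}. Now deg[8]=0, deg[1]=1.
Step 6: smallest deg-1 vertex = 1, p_6 = 4. Add edge {1,4}. Now deg[1]=0, deg[4]=1.
Step 7: smallest deg-1 vertex = 4, p_7 = 6. Add edge {4,6}. Now deg[4]=0, deg[6]=1.
Final: two remaining deg-1 vertices are 6, 9. Add edge {6,9}.

Answer: 2 5
1 3
4 5
7 9
1 8
1 4
4 6
6 9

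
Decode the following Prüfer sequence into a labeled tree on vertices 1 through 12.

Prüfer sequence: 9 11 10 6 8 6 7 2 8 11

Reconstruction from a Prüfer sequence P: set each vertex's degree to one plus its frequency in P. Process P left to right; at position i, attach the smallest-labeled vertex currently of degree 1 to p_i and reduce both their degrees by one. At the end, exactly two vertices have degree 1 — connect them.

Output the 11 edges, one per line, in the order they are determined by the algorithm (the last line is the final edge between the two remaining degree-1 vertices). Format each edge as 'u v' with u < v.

Initial degrees: {1:1, 2:2, 3:1, 4:1, 5:1, 6:3, 7:2, 8:3, 9:2, 10:2, 11:3, 12:1}
Step 1: smallest deg-1 vertex = 1, p_1 = 9. Add edge {1,9}. Now deg[1]=0, deg[9]=1.
Step 2: smallest deg-1 vertex = 3, p_2 = 11. Add edge {3,11}. Now deg[3]=0, deg[11]=2.
Step 3: smallest deg-1 vertex = 4, p_3 = 10. Add edge {4,10}. Now deg[4]=0, deg[10]=1.
Step 4: smallest deg-1 vertex = 5, p_4 = 6. Add edge {5,6}. Now deg[5]=0, deg[6]=2.
Step 5: smallest deg-1 vertex = 9, p_5 = 8. Add edge {8,9}. Now deg[9]=0, deg[8]=2.
Step 6: smallest deg-1 vertex = 10, p_6 = 6. Add edge {6,10}. Now deg[10]=0, deg[6]=1.
Step 7: smallest deg-1 vertex = 6, p_7 = 7. Add edge {6,7}. Now deg[6]=0, deg[7]=1.
Step 8: smallest deg-1 vertex = 7, p_8 = 2. Add edge {2,7}. Now deg[7]=0, deg[2]=1.
Step 9: smallest deg-1 vertex = 2, p_9 = 8. Add edge {2,8}. Now deg[2]=0, deg[8]=1.
Step 10: smallest deg-1 vertex = 8, p_10 = 11. Add edge {8,11}. Now deg[8]=0, deg[11]=1.
Final: two remaining deg-1 vertices are 11, 12. Add edge {11,12}.

Answer: 1 9
3 11
4 10
5 6
8 9
6 10
6 7
2 7
2 8
8 11
11 12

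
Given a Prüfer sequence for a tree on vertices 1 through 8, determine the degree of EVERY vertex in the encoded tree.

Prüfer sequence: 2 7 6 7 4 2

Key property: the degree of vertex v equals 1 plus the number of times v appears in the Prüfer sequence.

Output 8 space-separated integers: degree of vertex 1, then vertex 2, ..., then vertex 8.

p_1 = 2: count[2] becomes 1
p_2 = 7: count[7] becomes 1
p_3 = 6: count[6] becomes 1
p_4 = 7: count[7] becomes 2
p_5 = 4: count[4] becomes 1
p_6 = 2: count[2] becomes 2
Degrees (1 + count): deg[1]=1+0=1, deg[2]=1+2=3, deg[3]=1+0=1, deg[4]=1+1=2, deg[5]=1+0=1, deg[6]=1+1=2, deg[7]=1+2=3, deg[8]=1+0=1

Answer: 1 3 1 2 1 2 3 1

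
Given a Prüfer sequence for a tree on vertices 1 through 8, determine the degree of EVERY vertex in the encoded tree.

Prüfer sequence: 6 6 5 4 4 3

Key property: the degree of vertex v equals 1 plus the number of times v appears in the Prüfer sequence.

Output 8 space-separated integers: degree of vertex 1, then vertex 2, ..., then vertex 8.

p_1 = 6: count[6] becomes 1
p_2 = 6: count[6] becomes 2
p_3 = 5: count[5] becomes 1
p_4 = 4: count[4] becomes 1
p_5 = 4: count[4] becomes 2
p_6 = 3: count[3] becomes 1
Degrees (1 + count): deg[1]=1+0=1, deg[2]=1+0=1, deg[3]=1+1=2, deg[4]=1+2=3, deg[5]=1+1=2, deg[6]=1+2=3, deg[7]=1+0=1, deg[8]=1+0=1

Answer: 1 1 2 3 2 3 1 1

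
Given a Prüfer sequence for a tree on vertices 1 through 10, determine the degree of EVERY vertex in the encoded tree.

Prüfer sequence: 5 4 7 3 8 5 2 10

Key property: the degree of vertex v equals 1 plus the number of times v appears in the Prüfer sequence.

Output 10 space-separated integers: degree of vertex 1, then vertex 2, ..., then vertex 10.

p_1 = 5: count[5] becomes 1
p_2 = 4: count[4] becomes 1
p_3 = 7: count[7] becomes 1
p_4 = 3: count[3] becomes 1
p_5 = 8: count[8] becomes 1
p_6 = 5: count[5] becomes 2
p_7 = 2: count[2] becomes 1
p_8 = 10: count[10] becomes 1
Degrees (1 + count): deg[1]=1+0=1, deg[2]=1+1=2, deg[3]=1+1=2, deg[4]=1+1=2, deg[5]=1+2=3, deg[6]=1+0=1, deg[7]=1+1=2, deg[8]=1+1=2, deg[9]=1+0=1, deg[10]=1+1=2

Answer: 1 2 2 2 3 1 2 2 1 2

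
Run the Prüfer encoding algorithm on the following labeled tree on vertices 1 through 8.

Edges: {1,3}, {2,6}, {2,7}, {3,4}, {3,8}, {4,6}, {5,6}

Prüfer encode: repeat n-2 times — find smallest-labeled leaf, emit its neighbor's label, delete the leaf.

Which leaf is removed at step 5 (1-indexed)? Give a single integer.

Step 1: current leaves = {1,5,7,8}. Remove leaf 1 (neighbor: 3).
Step 2: current leaves = {5,7,8}. Remove leaf 5 (neighbor: 6).
Step 3: current leaves = {7,8}. Remove leaf 7 (neighbor: 2).
Step 4: current leaves = {2,8}. Remove leaf 2 (neighbor: 6).
Step 5: current leaves = {6,8}. Remove leaf 6 (neighbor: 4).

Answer: 6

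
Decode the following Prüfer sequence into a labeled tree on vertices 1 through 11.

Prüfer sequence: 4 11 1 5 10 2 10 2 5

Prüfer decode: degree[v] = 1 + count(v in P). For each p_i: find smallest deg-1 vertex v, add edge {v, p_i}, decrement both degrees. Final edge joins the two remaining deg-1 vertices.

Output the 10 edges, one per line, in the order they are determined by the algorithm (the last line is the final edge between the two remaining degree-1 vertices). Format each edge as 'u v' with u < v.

Answer: 3 4
4 11
1 6
1 5
7 10
2 8
9 10
2 10
2 5
5 11

Derivation:
Initial degrees: {1:2, 2:3, 3:1, 4:2, 5:3, 6:1, 7:1, 8:1, 9:1, 10:3, 11:2}
Step 1: smallest deg-1 vertex = 3, p_1 = 4. Add edge {3,4}. Now deg[3]=0, deg[4]=1.
Step 2: smallest deg-1 vertex = 4, p_2 = 11. Add edge {4,11}. Now deg[4]=0, deg[11]=1.
Step 3: smallest deg-1 vertex = 6, p_3 = 1. Add edge {1,6}. Now deg[6]=0, deg[1]=1.
Step 4: smallest deg-1 vertex = 1, p_4 = 5. Add edge {1,5}. Now deg[1]=0, deg[5]=2.
Step 5: smallest deg-1 vertex = 7, p_5 = 10. Add edge {7,10}. Now deg[7]=0, deg[10]=2.
Step 6: smallest deg-1 vertex = 8, p_6 = 2. Add edge {2,8}. Now deg[8]=0, deg[2]=2.
Step 7: smallest deg-1 vertex = 9, p_7 = 10. Add edge {9,10}. Now deg[9]=0, deg[10]=1.
Step 8: smallest deg-1 vertex = 10, p_8 = 2. Add edge {2,10}. Now deg[10]=0, deg[2]=1.
Step 9: smallest deg-1 vertex = 2, p_9 = 5. Add edge {2,5}. Now deg[2]=0, deg[5]=1.
Final: two remaining deg-1 vertices are 5, 11. Add edge {5,11}.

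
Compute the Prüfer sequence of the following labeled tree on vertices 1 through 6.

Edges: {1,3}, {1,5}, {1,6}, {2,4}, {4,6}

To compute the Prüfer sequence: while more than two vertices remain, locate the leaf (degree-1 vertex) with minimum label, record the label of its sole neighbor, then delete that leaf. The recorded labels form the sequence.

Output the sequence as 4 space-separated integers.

Answer: 4 1 6 1

Derivation:
Step 1: leaves = {2,3,5}. Remove smallest leaf 2, emit neighbor 4.
Step 2: leaves = {3,4,5}. Remove smallest leaf 3, emit neighbor 1.
Step 3: leaves = {4,5}. Remove smallest leaf 4, emit neighbor 6.
Step 4: leaves = {5,6}. Remove smallest leaf 5, emit neighbor 1.
Done: 2 vertices remain (1, 6). Sequence = [4 1 6 1]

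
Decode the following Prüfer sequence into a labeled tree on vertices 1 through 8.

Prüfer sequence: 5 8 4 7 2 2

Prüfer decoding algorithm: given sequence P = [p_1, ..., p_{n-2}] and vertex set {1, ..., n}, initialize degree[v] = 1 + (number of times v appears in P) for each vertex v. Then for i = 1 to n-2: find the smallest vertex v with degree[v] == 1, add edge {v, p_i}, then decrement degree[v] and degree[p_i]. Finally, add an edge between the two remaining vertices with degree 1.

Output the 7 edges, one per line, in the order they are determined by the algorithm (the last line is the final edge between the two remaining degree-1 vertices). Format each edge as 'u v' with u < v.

Initial degrees: {1:1, 2:3, 3:1, 4:2, 5:2, 6:1, 7:2, 8:2}
Step 1: smallest deg-1 vertex = 1, p_1 = 5. Add edge {1,5}. Now deg[1]=0, deg[5]=1.
Step 2: smallest deg-1 vertex = 3, p_2 = 8. Add edge {3,8}. Now deg[3]=0, deg[8]=1.
Step 3: smallest deg-1 vertex = 5, p_3 = 4. Add edge {4,5}. Now deg[5]=0, deg[4]=1.
Step 4: smallest deg-1 vertex = 4, p_4 = 7. Add edge {4,7}. Now deg[4]=0, deg[7]=1.
Step 5: smallest deg-1 vertex = 6, p_5 = 2. Add edge {2,6}. Now deg[6]=0, deg[2]=2.
Step 6: smallest deg-1 vertex = 7, p_6 = 2. Add edge {2,7}. Now deg[7]=0, deg[2]=1.
Final: two remaining deg-1 vertices are 2, 8. Add edge {2,8}.

Answer: 1 5
3 8
4 5
4 7
2 6
2 7
2 8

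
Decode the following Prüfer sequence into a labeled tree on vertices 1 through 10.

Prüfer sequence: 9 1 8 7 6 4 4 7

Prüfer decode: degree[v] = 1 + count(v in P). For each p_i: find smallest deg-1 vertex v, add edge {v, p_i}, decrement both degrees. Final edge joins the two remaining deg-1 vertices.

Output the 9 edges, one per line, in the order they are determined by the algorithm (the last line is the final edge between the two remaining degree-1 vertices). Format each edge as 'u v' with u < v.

Answer: 2 9
1 3
1 8
5 7
6 8
4 6
4 9
4 7
7 10

Derivation:
Initial degrees: {1:2, 2:1, 3:1, 4:3, 5:1, 6:2, 7:3, 8:2, 9:2, 10:1}
Step 1: smallest deg-1 vertex = 2, p_1 = 9. Add edge {2,9}. Now deg[2]=0, deg[9]=1.
Step 2: smallest deg-1 vertex = 3, p_2 = 1. Add edge {1,3}. Now deg[3]=0, deg[1]=1.
Step 3: smallest deg-1 vertex = 1, p_3 = 8. Add edge {1,8}. Now deg[1]=0, deg[8]=1.
Step 4: smallest deg-1 vertex = 5, p_4 = 7. Add edge {5,7}. Now deg[5]=0, deg[7]=2.
Step 5: smallest deg-1 vertex = 8, p_5 = 6. Add edge {6,8}. Now deg[8]=0, deg[6]=1.
Step 6: smallest deg-1 vertex = 6, p_6 = 4. Add edge {4,6}. Now deg[6]=0, deg[4]=2.
Step 7: smallest deg-1 vertex = 9, p_7 = 4. Add edge {4,9}. Now deg[9]=0, deg[4]=1.
Step 8: smallest deg-1 vertex = 4, p_8 = 7. Add edge {4,7}. Now deg[4]=0, deg[7]=1.
Final: two remaining deg-1 vertices are 7, 10. Add edge {7,10}.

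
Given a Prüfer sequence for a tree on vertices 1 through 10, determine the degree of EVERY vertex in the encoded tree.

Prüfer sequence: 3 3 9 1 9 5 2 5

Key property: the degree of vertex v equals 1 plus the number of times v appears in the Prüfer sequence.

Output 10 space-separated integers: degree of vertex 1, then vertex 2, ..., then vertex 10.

Answer: 2 2 3 1 3 1 1 1 3 1

Derivation:
p_1 = 3: count[3] becomes 1
p_2 = 3: count[3] becomes 2
p_3 = 9: count[9] becomes 1
p_4 = 1: count[1] becomes 1
p_5 = 9: count[9] becomes 2
p_6 = 5: count[5] becomes 1
p_7 = 2: count[2] becomes 1
p_8 = 5: count[5] becomes 2
Degrees (1 + count): deg[1]=1+1=2, deg[2]=1+1=2, deg[3]=1+2=3, deg[4]=1+0=1, deg[5]=1+2=3, deg[6]=1+0=1, deg[7]=1+0=1, deg[8]=1+0=1, deg[9]=1+2=3, deg[10]=1+0=1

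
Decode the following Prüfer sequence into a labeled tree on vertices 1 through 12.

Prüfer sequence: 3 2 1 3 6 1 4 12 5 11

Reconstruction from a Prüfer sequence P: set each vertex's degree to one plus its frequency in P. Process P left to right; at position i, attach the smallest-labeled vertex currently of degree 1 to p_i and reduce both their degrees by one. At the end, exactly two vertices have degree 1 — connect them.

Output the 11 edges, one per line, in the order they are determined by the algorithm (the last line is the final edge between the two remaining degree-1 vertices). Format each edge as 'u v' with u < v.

Initial degrees: {1:3, 2:2, 3:3, 4:2, 5:2, 6:2, 7:1, 8:1, 9:1, 10:1, 11:2, 12:2}
Step 1: smallest deg-1 vertex = 7, p_1 = 3. Add edge {3,7}. Now deg[7]=0, deg[3]=2.
Step 2: smallest deg-1 vertex = 8, p_2 = 2. Add edge {2,8}. Now deg[8]=0, deg[2]=1.
Step 3: smallest deg-1 vertex = 2, p_3 = 1. Add edge {1,2}. Now deg[2]=0, deg[1]=2.
Step 4: smallest deg-1 vertex = 9, p_4 = 3. Add edge {3,9}. Now deg[9]=0, deg[3]=1.
Step 5: smallest deg-1 vertex = 3, p_5 = 6. Add edge {3,6}. Now deg[3]=0, deg[6]=1.
Step 6: smallest deg-1 vertex = 6, p_6 = 1. Add edge {1,6}. Now deg[6]=0, deg[1]=1.
Step 7: smallest deg-1 vertex = 1, p_7 = 4. Add edge {1,4}. Now deg[1]=0, deg[4]=1.
Step 8: smallest deg-1 vertex = 4, p_8 = 12. Add edge {4,12}. Now deg[4]=0, deg[12]=1.
Step 9: smallest deg-1 vertex = 10, p_9 = 5. Add edge {5,10}. Now deg[10]=0, deg[5]=1.
Step 10: smallest deg-1 vertex = 5, p_10 = 11. Add edge {5,11}. Now deg[5]=0, deg[11]=1.
Final: two remaining deg-1 vertices are 11, 12. Add edge {11,12}.

Answer: 3 7
2 8
1 2
3 9
3 6
1 6
1 4
4 12
5 10
5 11
11 12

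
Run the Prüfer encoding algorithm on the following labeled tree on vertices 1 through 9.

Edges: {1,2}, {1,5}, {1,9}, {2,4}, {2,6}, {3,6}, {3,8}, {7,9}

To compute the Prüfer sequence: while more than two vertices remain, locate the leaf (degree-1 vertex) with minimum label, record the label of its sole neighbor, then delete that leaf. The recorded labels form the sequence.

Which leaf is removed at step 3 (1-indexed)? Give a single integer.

Step 1: current leaves = {4,5,7,8}. Remove leaf 4 (neighbor: 2).
Step 2: current leaves = {5,7,8}. Remove leaf 5 (neighbor: 1).
Step 3: current leaves = {7,8}. Remove leaf 7 (neighbor: 9).

Answer: 7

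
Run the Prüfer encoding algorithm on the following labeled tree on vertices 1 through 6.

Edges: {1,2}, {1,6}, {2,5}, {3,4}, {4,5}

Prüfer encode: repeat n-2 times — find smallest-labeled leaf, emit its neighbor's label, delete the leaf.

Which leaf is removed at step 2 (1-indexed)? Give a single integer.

Answer: 4

Derivation:
Step 1: current leaves = {3,6}. Remove leaf 3 (neighbor: 4).
Step 2: current leaves = {4,6}. Remove leaf 4 (neighbor: 5).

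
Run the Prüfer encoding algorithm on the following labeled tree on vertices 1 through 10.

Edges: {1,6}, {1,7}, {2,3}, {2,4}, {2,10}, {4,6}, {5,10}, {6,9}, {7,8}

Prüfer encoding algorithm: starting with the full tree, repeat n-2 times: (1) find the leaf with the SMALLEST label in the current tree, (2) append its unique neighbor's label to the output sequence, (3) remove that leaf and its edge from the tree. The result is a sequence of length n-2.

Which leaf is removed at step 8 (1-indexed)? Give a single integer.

Answer: 4

Derivation:
Step 1: current leaves = {3,5,8,9}. Remove leaf 3 (neighbor: 2).
Step 2: current leaves = {5,8,9}. Remove leaf 5 (neighbor: 10).
Step 3: current leaves = {8,9,10}. Remove leaf 8 (neighbor: 7).
Step 4: current leaves = {7,9,10}. Remove leaf 7 (neighbor: 1).
Step 5: current leaves = {1,9,10}. Remove leaf 1 (neighbor: 6).
Step 6: current leaves = {9,10}. Remove leaf 9 (neighbor: 6).
Step 7: current leaves = {6,10}. Remove leaf 6 (neighbor: 4).
Step 8: current leaves = {4,10}. Remove leaf 4 (neighbor: 2).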